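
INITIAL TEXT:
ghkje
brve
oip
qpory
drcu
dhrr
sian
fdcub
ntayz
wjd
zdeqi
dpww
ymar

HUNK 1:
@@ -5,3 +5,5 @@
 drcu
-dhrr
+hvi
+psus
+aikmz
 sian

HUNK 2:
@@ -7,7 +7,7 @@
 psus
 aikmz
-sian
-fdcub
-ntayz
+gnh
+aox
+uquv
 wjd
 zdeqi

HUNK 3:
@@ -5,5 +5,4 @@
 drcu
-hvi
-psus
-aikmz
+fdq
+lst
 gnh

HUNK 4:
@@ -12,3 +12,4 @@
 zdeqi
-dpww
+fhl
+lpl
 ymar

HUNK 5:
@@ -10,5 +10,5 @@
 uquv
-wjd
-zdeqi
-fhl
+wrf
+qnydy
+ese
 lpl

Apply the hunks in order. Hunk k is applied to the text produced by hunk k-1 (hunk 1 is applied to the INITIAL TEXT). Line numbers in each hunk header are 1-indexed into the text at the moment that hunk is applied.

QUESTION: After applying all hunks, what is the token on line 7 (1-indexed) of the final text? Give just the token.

Hunk 1: at line 5 remove [dhrr] add [hvi,psus,aikmz] -> 15 lines: ghkje brve oip qpory drcu hvi psus aikmz sian fdcub ntayz wjd zdeqi dpww ymar
Hunk 2: at line 7 remove [sian,fdcub,ntayz] add [gnh,aox,uquv] -> 15 lines: ghkje brve oip qpory drcu hvi psus aikmz gnh aox uquv wjd zdeqi dpww ymar
Hunk 3: at line 5 remove [hvi,psus,aikmz] add [fdq,lst] -> 14 lines: ghkje brve oip qpory drcu fdq lst gnh aox uquv wjd zdeqi dpww ymar
Hunk 4: at line 12 remove [dpww] add [fhl,lpl] -> 15 lines: ghkje brve oip qpory drcu fdq lst gnh aox uquv wjd zdeqi fhl lpl ymar
Hunk 5: at line 10 remove [wjd,zdeqi,fhl] add [wrf,qnydy,ese] -> 15 lines: ghkje brve oip qpory drcu fdq lst gnh aox uquv wrf qnydy ese lpl ymar
Final line 7: lst

Answer: lst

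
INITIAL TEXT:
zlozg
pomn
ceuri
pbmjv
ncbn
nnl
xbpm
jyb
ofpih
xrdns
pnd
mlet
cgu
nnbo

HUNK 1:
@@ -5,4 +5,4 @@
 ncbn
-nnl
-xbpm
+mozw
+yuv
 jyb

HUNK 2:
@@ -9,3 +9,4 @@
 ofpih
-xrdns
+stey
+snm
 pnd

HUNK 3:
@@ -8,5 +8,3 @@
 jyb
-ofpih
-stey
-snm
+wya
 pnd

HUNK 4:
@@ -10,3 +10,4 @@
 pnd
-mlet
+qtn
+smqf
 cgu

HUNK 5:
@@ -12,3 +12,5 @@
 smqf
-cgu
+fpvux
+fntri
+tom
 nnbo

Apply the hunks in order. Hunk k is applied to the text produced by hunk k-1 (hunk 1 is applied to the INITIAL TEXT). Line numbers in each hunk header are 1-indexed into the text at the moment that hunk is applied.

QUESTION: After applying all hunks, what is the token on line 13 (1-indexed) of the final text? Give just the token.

Hunk 1: at line 5 remove [nnl,xbpm] add [mozw,yuv] -> 14 lines: zlozg pomn ceuri pbmjv ncbn mozw yuv jyb ofpih xrdns pnd mlet cgu nnbo
Hunk 2: at line 9 remove [xrdns] add [stey,snm] -> 15 lines: zlozg pomn ceuri pbmjv ncbn mozw yuv jyb ofpih stey snm pnd mlet cgu nnbo
Hunk 3: at line 8 remove [ofpih,stey,snm] add [wya] -> 13 lines: zlozg pomn ceuri pbmjv ncbn mozw yuv jyb wya pnd mlet cgu nnbo
Hunk 4: at line 10 remove [mlet] add [qtn,smqf] -> 14 lines: zlozg pomn ceuri pbmjv ncbn mozw yuv jyb wya pnd qtn smqf cgu nnbo
Hunk 5: at line 12 remove [cgu] add [fpvux,fntri,tom] -> 16 lines: zlozg pomn ceuri pbmjv ncbn mozw yuv jyb wya pnd qtn smqf fpvux fntri tom nnbo
Final line 13: fpvux

Answer: fpvux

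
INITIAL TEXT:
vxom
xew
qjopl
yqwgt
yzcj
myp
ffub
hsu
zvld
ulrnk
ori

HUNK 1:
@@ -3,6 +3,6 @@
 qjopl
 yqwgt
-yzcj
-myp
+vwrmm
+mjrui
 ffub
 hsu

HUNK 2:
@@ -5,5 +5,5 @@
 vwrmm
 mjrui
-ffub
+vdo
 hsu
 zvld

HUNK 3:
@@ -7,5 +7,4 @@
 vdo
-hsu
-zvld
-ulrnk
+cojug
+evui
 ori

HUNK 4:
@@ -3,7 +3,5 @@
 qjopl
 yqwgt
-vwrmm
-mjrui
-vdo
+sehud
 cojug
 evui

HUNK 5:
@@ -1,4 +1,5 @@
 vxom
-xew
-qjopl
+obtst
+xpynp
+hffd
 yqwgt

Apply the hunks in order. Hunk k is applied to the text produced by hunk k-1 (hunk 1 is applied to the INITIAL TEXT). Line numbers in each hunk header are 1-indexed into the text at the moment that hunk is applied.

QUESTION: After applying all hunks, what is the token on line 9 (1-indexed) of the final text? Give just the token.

Hunk 1: at line 3 remove [yzcj,myp] add [vwrmm,mjrui] -> 11 lines: vxom xew qjopl yqwgt vwrmm mjrui ffub hsu zvld ulrnk ori
Hunk 2: at line 5 remove [ffub] add [vdo] -> 11 lines: vxom xew qjopl yqwgt vwrmm mjrui vdo hsu zvld ulrnk ori
Hunk 3: at line 7 remove [hsu,zvld,ulrnk] add [cojug,evui] -> 10 lines: vxom xew qjopl yqwgt vwrmm mjrui vdo cojug evui ori
Hunk 4: at line 3 remove [vwrmm,mjrui,vdo] add [sehud] -> 8 lines: vxom xew qjopl yqwgt sehud cojug evui ori
Hunk 5: at line 1 remove [xew,qjopl] add [obtst,xpynp,hffd] -> 9 lines: vxom obtst xpynp hffd yqwgt sehud cojug evui ori
Final line 9: ori

Answer: ori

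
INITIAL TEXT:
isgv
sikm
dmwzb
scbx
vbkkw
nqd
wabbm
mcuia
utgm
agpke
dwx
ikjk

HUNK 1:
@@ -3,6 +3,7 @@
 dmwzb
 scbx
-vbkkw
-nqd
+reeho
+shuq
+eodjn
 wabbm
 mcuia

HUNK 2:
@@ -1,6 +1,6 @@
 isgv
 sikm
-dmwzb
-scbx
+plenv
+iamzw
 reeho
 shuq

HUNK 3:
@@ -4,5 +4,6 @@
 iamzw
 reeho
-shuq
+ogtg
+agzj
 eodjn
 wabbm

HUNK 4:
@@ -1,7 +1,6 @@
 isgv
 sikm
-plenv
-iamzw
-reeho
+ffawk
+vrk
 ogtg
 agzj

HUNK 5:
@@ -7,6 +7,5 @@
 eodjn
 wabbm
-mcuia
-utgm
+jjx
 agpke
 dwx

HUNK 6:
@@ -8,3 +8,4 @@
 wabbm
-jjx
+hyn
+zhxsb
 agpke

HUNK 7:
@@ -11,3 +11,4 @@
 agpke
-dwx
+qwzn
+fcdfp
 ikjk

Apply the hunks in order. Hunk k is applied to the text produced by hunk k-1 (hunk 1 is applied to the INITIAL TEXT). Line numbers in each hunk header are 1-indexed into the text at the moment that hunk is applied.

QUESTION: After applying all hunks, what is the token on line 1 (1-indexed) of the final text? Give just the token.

Hunk 1: at line 3 remove [vbkkw,nqd] add [reeho,shuq,eodjn] -> 13 lines: isgv sikm dmwzb scbx reeho shuq eodjn wabbm mcuia utgm agpke dwx ikjk
Hunk 2: at line 1 remove [dmwzb,scbx] add [plenv,iamzw] -> 13 lines: isgv sikm plenv iamzw reeho shuq eodjn wabbm mcuia utgm agpke dwx ikjk
Hunk 3: at line 4 remove [shuq] add [ogtg,agzj] -> 14 lines: isgv sikm plenv iamzw reeho ogtg agzj eodjn wabbm mcuia utgm agpke dwx ikjk
Hunk 4: at line 1 remove [plenv,iamzw,reeho] add [ffawk,vrk] -> 13 lines: isgv sikm ffawk vrk ogtg agzj eodjn wabbm mcuia utgm agpke dwx ikjk
Hunk 5: at line 7 remove [mcuia,utgm] add [jjx] -> 12 lines: isgv sikm ffawk vrk ogtg agzj eodjn wabbm jjx agpke dwx ikjk
Hunk 6: at line 8 remove [jjx] add [hyn,zhxsb] -> 13 lines: isgv sikm ffawk vrk ogtg agzj eodjn wabbm hyn zhxsb agpke dwx ikjk
Hunk 7: at line 11 remove [dwx] add [qwzn,fcdfp] -> 14 lines: isgv sikm ffawk vrk ogtg agzj eodjn wabbm hyn zhxsb agpke qwzn fcdfp ikjk
Final line 1: isgv

Answer: isgv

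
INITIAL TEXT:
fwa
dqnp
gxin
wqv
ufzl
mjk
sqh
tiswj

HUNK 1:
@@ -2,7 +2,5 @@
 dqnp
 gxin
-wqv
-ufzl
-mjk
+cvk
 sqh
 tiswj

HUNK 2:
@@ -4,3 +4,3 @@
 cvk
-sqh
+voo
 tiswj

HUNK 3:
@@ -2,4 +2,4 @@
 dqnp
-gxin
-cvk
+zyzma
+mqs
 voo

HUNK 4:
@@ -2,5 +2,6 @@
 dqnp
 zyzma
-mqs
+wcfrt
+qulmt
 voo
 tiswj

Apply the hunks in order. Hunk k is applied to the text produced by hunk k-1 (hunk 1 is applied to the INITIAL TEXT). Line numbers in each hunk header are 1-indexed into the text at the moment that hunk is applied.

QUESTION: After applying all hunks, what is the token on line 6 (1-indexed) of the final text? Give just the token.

Hunk 1: at line 2 remove [wqv,ufzl,mjk] add [cvk] -> 6 lines: fwa dqnp gxin cvk sqh tiswj
Hunk 2: at line 4 remove [sqh] add [voo] -> 6 lines: fwa dqnp gxin cvk voo tiswj
Hunk 3: at line 2 remove [gxin,cvk] add [zyzma,mqs] -> 6 lines: fwa dqnp zyzma mqs voo tiswj
Hunk 4: at line 2 remove [mqs] add [wcfrt,qulmt] -> 7 lines: fwa dqnp zyzma wcfrt qulmt voo tiswj
Final line 6: voo

Answer: voo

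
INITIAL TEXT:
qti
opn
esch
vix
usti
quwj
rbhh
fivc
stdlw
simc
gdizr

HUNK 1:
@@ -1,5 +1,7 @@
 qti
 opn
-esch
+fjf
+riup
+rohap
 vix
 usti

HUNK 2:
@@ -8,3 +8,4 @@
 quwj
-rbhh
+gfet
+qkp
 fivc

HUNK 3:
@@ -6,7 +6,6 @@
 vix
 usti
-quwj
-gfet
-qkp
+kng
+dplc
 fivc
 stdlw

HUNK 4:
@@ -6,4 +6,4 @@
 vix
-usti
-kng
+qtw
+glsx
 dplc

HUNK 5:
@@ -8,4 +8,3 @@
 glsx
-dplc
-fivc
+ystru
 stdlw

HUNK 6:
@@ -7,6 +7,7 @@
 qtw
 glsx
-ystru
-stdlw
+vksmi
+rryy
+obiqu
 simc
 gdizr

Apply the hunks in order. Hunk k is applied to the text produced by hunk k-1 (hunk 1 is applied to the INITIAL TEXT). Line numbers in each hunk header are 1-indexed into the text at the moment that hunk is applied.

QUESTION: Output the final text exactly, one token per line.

Answer: qti
opn
fjf
riup
rohap
vix
qtw
glsx
vksmi
rryy
obiqu
simc
gdizr

Derivation:
Hunk 1: at line 1 remove [esch] add [fjf,riup,rohap] -> 13 lines: qti opn fjf riup rohap vix usti quwj rbhh fivc stdlw simc gdizr
Hunk 2: at line 8 remove [rbhh] add [gfet,qkp] -> 14 lines: qti opn fjf riup rohap vix usti quwj gfet qkp fivc stdlw simc gdizr
Hunk 3: at line 6 remove [quwj,gfet,qkp] add [kng,dplc] -> 13 lines: qti opn fjf riup rohap vix usti kng dplc fivc stdlw simc gdizr
Hunk 4: at line 6 remove [usti,kng] add [qtw,glsx] -> 13 lines: qti opn fjf riup rohap vix qtw glsx dplc fivc stdlw simc gdizr
Hunk 5: at line 8 remove [dplc,fivc] add [ystru] -> 12 lines: qti opn fjf riup rohap vix qtw glsx ystru stdlw simc gdizr
Hunk 6: at line 7 remove [ystru,stdlw] add [vksmi,rryy,obiqu] -> 13 lines: qti opn fjf riup rohap vix qtw glsx vksmi rryy obiqu simc gdizr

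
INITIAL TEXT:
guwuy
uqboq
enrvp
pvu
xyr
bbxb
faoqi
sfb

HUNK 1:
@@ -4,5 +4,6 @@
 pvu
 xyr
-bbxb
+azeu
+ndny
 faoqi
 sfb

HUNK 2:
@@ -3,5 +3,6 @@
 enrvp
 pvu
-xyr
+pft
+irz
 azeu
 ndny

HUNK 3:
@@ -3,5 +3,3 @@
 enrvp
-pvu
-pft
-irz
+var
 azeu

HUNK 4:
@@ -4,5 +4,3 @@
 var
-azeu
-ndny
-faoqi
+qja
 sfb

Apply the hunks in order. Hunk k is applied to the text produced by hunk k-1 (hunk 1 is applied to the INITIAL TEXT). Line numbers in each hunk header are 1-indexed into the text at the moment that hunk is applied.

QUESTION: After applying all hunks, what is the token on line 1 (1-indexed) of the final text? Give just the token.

Answer: guwuy

Derivation:
Hunk 1: at line 4 remove [bbxb] add [azeu,ndny] -> 9 lines: guwuy uqboq enrvp pvu xyr azeu ndny faoqi sfb
Hunk 2: at line 3 remove [xyr] add [pft,irz] -> 10 lines: guwuy uqboq enrvp pvu pft irz azeu ndny faoqi sfb
Hunk 3: at line 3 remove [pvu,pft,irz] add [var] -> 8 lines: guwuy uqboq enrvp var azeu ndny faoqi sfb
Hunk 4: at line 4 remove [azeu,ndny,faoqi] add [qja] -> 6 lines: guwuy uqboq enrvp var qja sfb
Final line 1: guwuy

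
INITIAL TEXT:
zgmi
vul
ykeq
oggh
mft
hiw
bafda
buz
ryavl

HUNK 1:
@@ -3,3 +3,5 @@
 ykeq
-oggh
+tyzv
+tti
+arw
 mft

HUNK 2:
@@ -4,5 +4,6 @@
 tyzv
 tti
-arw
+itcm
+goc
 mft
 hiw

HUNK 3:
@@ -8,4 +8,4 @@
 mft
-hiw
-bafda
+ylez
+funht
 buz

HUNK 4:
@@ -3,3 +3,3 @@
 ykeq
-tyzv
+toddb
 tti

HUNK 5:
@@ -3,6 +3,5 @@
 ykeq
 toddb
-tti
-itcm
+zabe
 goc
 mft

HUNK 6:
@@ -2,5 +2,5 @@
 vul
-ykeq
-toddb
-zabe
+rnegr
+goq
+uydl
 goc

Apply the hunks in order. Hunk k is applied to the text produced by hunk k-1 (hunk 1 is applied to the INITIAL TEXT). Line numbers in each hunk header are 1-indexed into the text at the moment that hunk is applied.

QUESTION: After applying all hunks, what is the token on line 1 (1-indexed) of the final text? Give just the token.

Hunk 1: at line 3 remove [oggh] add [tyzv,tti,arw] -> 11 lines: zgmi vul ykeq tyzv tti arw mft hiw bafda buz ryavl
Hunk 2: at line 4 remove [arw] add [itcm,goc] -> 12 lines: zgmi vul ykeq tyzv tti itcm goc mft hiw bafda buz ryavl
Hunk 3: at line 8 remove [hiw,bafda] add [ylez,funht] -> 12 lines: zgmi vul ykeq tyzv tti itcm goc mft ylez funht buz ryavl
Hunk 4: at line 3 remove [tyzv] add [toddb] -> 12 lines: zgmi vul ykeq toddb tti itcm goc mft ylez funht buz ryavl
Hunk 5: at line 3 remove [tti,itcm] add [zabe] -> 11 lines: zgmi vul ykeq toddb zabe goc mft ylez funht buz ryavl
Hunk 6: at line 2 remove [ykeq,toddb,zabe] add [rnegr,goq,uydl] -> 11 lines: zgmi vul rnegr goq uydl goc mft ylez funht buz ryavl
Final line 1: zgmi

Answer: zgmi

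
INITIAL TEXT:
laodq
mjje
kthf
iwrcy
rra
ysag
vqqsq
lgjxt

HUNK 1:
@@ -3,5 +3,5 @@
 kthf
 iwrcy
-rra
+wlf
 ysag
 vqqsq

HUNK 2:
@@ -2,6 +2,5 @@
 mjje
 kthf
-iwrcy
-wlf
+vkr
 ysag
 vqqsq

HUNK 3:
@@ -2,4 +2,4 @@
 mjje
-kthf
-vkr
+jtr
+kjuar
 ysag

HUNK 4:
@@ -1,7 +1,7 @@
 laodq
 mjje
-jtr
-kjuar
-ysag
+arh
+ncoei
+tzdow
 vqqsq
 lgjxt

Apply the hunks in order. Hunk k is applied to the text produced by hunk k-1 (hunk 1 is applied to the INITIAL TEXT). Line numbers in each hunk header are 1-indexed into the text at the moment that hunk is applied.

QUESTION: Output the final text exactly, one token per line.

Answer: laodq
mjje
arh
ncoei
tzdow
vqqsq
lgjxt

Derivation:
Hunk 1: at line 3 remove [rra] add [wlf] -> 8 lines: laodq mjje kthf iwrcy wlf ysag vqqsq lgjxt
Hunk 2: at line 2 remove [iwrcy,wlf] add [vkr] -> 7 lines: laodq mjje kthf vkr ysag vqqsq lgjxt
Hunk 3: at line 2 remove [kthf,vkr] add [jtr,kjuar] -> 7 lines: laodq mjje jtr kjuar ysag vqqsq lgjxt
Hunk 4: at line 1 remove [jtr,kjuar,ysag] add [arh,ncoei,tzdow] -> 7 lines: laodq mjje arh ncoei tzdow vqqsq lgjxt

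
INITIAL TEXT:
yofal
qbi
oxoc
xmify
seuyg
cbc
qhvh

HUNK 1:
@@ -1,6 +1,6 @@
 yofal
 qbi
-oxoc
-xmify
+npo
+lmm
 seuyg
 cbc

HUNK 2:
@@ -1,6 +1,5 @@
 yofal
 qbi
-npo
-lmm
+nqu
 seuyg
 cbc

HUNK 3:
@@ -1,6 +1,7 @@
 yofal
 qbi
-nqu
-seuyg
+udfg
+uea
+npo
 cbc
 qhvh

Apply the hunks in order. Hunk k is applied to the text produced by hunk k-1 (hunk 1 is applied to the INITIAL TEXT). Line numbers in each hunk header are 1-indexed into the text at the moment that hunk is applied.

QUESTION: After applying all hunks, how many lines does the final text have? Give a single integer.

Hunk 1: at line 1 remove [oxoc,xmify] add [npo,lmm] -> 7 lines: yofal qbi npo lmm seuyg cbc qhvh
Hunk 2: at line 1 remove [npo,lmm] add [nqu] -> 6 lines: yofal qbi nqu seuyg cbc qhvh
Hunk 3: at line 1 remove [nqu,seuyg] add [udfg,uea,npo] -> 7 lines: yofal qbi udfg uea npo cbc qhvh
Final line count: 7

Answer: 7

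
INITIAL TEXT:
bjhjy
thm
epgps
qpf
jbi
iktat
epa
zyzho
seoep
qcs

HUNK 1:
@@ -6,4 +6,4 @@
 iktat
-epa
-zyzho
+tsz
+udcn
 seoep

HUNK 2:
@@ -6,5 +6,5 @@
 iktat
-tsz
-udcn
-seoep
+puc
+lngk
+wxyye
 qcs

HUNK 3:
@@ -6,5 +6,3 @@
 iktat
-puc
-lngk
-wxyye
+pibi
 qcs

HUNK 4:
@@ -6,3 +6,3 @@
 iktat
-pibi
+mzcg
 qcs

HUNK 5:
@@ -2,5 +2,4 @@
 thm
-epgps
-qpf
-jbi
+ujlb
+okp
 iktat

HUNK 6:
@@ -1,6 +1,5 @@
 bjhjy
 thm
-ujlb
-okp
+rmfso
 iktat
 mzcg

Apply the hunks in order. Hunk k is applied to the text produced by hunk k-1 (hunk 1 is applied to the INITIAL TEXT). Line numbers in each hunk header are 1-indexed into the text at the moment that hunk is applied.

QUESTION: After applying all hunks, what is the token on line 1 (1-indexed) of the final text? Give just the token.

Hunk 1: at line 6 remove [epa,zyzho] add [tsz,udcn] -> 10 lines: bjhjy thm epgps qpf jbi iktat tsz udcn seoep qcs
Hunk 2: at line 6 remove [tsz,udcn,seoep] add [puc,lngk,wxyye] -> 10 lines: bjhjy thm epgps qpf jbi iktat puc lngk wxyye qcs
Hunk 3: at line 6 remove [puc,lngk,wxyye] add [pibi] -> 8 lines: bjhjy thm epgps qpf jbi iktat pibi qcs
Hunk 4: at line 6 remove [pibi] add [mzcg] -> 8 lines: bjhjy thm epgps qpf jbi iktat mzcg qcs
Hunk 5: at line 2 remove [epgps,qpf,jbi] add [ujlb,okp] -> 7 lines: bjhjy thm ujlb okp iktat mzcg qcs
Hunk 6: at line 1 remove [ujlb,okp] add [rmfso] -> 6 lines: bjhjy thm rmfso iktat mzcg qcs
Final line 1: bjhjy

Answer: bjhjy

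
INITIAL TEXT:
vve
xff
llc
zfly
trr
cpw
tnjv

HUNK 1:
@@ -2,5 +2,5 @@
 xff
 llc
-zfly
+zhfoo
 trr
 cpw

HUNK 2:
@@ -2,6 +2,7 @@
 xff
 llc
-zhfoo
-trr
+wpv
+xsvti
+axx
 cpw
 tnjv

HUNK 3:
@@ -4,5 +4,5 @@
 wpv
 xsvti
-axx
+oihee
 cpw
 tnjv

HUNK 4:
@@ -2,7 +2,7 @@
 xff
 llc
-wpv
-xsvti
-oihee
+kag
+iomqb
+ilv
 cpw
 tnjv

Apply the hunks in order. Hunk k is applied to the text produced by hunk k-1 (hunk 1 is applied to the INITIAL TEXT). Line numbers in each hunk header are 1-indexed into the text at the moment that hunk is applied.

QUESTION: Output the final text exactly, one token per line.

Answer: vve
xff
llc
kag
iomqb
ilv
cpw
tnjv

Derivation:
Hunk 1: at line 2 remove [zfly] add [zhfoo] -> 7 lines: vve xff llc zhfoo trr cpw tnjv
Hunk 2: at line 2 remove [zhfoo,trr] add [wpv,xsvti,axx] -> 8 lines: vve xff llc wpv xsvti axx cpw tnjv
Hunk 3: at line 4 remove [axx] add [oihee] -> 8 lines: vve xff llc wpv xsvti oihee cpw tnjv
Hunk 4: at line 2 remove [wpv,xsvti,oihee] add [kag,iomqb,ilv] -> 8 lines: vve xff llc kag iomqb ilv cpw tnjv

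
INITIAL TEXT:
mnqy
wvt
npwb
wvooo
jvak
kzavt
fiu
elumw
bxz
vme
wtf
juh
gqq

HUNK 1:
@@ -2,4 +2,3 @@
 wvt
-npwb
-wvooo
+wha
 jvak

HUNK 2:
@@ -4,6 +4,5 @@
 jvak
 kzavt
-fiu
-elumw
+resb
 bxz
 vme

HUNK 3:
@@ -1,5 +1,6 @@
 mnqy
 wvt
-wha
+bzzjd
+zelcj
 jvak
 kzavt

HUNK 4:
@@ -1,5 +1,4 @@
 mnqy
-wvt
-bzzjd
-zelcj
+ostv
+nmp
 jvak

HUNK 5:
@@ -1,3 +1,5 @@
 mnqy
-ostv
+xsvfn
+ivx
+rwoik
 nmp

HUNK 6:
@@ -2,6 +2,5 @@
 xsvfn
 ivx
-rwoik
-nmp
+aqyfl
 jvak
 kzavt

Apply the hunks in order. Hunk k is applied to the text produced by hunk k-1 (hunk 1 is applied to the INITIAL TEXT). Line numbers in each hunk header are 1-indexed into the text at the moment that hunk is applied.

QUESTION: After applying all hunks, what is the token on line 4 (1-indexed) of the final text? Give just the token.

Answer: aqyfl

Derivation:
Hunk 1: at line 2 remove [npwb,wvooo] add [wha] -> 12 lines: mnqy wvt wha jvak kzavt fiu elumw bxz vme wtf juh gqq
Hunk 2: at line 4 remove [fiu,elumw] add [resb] -> 11 lines: mnqy wvt wha jvak kzavt resb bxz vme wtf juh gqq
Hunk 3: at line 1 remove [wha] add [bzzjd,zelcj] -> 12 lines: mnqy wvt bzzjd zelcj jvak kzavt resb bxz vme wtf juh gqq
Hunk 4: at line 1 remove [wvt,bzzjd,zelcj] add [ostv,nmp] -> 11 lines: mnqy ostv nmp jvak kzavt resb bxz vme wtf juh gqq
Hunk 5: at line 1 remove [ostv] add [xsvfn,ivx,rwoik] -> 13 lines: mnqy xsvfn ivx rwoik nmp jvak kzavt resb bxz vme wtf juh gqq
Hunk 6: at line 2 remove [rwoik,nmp] add [aqyfl] -> 12 lines: mnqy xsvfn ivx aqyfl jvak kzavt resb bxz vme wtf juh gqq
Final line 4: aqyfl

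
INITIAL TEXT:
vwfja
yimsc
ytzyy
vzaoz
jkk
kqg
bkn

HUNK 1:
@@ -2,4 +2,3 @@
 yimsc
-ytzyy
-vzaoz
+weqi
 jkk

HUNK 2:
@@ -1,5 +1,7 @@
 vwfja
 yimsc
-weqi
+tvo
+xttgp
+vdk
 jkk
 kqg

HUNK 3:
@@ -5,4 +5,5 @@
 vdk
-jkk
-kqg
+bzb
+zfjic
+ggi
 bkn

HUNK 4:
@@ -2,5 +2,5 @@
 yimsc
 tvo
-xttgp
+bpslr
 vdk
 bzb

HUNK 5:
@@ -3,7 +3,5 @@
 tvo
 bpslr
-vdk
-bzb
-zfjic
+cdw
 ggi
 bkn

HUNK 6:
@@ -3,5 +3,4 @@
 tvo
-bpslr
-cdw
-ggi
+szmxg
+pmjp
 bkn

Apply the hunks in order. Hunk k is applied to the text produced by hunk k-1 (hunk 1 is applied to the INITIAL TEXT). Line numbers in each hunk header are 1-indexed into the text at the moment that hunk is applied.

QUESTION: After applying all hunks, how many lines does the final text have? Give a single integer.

Hunk 1: at line 2 remove [ytzyy,vzaoz] add [weqi] -> 6 lines: vwfja yimsc weqi jkk kqg bkn
Hunk 2: at line 1 remove [weqi] add [tvo,xttgp,vdk] -> 8 lines: vwfja yimsc tvo xttgp vdk jkk kqg bkn
Hunk 3: at line 5 remove [jkk,kqg] add [bzb,zfjic,ggi] -> 9 lines: vwfja yimsc tvo xttgp vdk bzb zfjic ggi bkn
Hunk 4: at line 2 remove [xttgp] add [bpslr] -> 9 lines: vwfja yimsc tvo bpslr vdk bzb zfjic ggi bkn
Hunk 5: at line 3 remove [vdk,bzb,zfjic] add [cdw] -> 7 lines: vwfja yimsc tvo bpslr cdw ggi bkn
Hunk 6: at line 3 remove [bpslr,cdw,ggi] add [szmxg,pmjp] -> 6 lines: vwfja yimsc tvo szmxg pmjp bkn
Final line count: 6

Answer: 6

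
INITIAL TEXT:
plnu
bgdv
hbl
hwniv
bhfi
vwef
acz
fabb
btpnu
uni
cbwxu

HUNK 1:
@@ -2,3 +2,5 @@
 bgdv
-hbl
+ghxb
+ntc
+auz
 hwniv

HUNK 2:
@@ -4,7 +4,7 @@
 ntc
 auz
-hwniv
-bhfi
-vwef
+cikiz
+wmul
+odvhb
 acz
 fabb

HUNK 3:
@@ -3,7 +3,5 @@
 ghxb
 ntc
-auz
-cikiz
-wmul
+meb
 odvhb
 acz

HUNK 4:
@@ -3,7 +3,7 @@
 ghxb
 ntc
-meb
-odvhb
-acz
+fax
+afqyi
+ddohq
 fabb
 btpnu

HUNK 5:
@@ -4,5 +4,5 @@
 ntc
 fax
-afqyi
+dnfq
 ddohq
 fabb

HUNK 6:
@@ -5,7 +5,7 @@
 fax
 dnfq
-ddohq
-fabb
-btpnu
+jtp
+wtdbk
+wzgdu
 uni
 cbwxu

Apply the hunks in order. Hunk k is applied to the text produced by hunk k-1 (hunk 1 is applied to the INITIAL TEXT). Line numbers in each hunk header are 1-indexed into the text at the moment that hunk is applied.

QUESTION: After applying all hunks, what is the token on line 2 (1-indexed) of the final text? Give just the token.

Hunk 1: at line 2 remove [hbl] add [ghxb,ntc,auz] -> 13 lines: plnu bgdv ghxb ntc auz hwniv bhfi vwef acz fabb btpnu uni cbwxu
Hunk 2: at line 4 remove [hwniv,bhfi,vwef] add [cikiz,wmul,odvhb] -> 13 lines: plnu bgdv ghxb ntc auz cikiz wmul odvhb acz fabb btpnu uni cbwxu
Hunk 3: at line 3 remove [auz,cikiz,wmul] add [meb] -> 11 lines: plnu bgdv ghxb ntc meb odvhb acz fabb btpnu uni cbwxu
Hunk 4: at line 3 remove [meb,odvhb,acz] add [fax,afqyi,ddohq] -> 11 lines: plnu bgdv ghxb ntc fax afqyi ddohq fabb btpnu uni cbwxu
Hunk 5: at line 4 remove [afqyi] add [dnfq] -> 11 lines: plnu bgdv ghxb ntc fax dnfq ddohq fabb btpnu uni cbwxu
Hunk 6: at line 5 remove [ddohq,fabb,btpnu] add [jtp,wtdbk,wzgdu] -> 11 lines: plnu bgdv ghxb ntc fax dnfq jtp wtdbk wzgdu uni cbwxu
Final line 2: bgdv

Answer: bgdv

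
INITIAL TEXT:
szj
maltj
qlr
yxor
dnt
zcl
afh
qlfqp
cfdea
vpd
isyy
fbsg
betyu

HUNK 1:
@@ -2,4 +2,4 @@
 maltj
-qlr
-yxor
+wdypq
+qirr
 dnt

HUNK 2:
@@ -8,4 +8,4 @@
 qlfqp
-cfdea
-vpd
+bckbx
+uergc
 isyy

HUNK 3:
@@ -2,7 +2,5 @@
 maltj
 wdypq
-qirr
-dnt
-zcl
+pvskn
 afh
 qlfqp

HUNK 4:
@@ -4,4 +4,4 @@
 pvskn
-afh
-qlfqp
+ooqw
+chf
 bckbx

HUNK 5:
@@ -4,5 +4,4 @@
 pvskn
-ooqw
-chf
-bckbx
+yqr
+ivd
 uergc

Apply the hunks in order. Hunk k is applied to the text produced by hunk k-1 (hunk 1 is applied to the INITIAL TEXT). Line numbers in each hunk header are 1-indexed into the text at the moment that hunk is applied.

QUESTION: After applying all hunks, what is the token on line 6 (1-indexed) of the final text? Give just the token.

Answer: ivd

Derivation:
Hunk 1: at line 2 remove [qlr,yxor] add [wdypq,qirr] -> 13 lines: szj maltj wdypq qirr dnt zcl afh qlfqp cfdea vpd isyy fbsg betyu
Hunk 2: at line 8 remove [cfdea,vpd] add [bckbx,uergc] -> 13 lines: szj maltj wdypq qirr dnt zcl afh qlfqp bckbx uergc isyy fbsg betyu
Hunk 3: at line 2 remove [qirr,dnt,zcl] add [pvskn] -> 11 lines: szj maltj wdypq pvskn afh qlfqp bckbx uergc isyy fbsg betyu
Hunk 4: at line 4 remove [afh,qlfqp] add [ooqw,chf] -> 11 lines: szj maltj wdypq pvskn ooqw chf bckbx uergc isyy fbsg betyu
Hunk 5: at line 4 remove [ooqw,chf,bckbx] add [yqr,ivd] -> 10 lines: szj maltj wdypq pvskn yqr ivd uergc isyy fbsg betyu
Final line 6: ivd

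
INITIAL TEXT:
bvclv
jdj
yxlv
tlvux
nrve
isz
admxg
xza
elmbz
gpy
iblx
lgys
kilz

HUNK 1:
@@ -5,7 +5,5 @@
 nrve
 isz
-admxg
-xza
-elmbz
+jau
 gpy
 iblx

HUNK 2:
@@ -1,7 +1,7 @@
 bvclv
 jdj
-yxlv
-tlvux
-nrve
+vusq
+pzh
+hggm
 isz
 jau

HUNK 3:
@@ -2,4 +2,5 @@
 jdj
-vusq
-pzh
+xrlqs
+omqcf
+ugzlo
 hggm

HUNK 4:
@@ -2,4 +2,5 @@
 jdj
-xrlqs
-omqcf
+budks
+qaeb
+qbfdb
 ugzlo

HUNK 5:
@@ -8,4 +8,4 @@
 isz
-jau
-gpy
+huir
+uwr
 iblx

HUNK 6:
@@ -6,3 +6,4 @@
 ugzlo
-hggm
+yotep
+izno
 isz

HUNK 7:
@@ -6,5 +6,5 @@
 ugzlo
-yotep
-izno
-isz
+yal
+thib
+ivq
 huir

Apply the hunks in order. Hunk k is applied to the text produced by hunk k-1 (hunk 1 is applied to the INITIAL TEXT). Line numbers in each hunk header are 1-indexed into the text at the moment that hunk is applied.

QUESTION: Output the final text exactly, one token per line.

Hunk 1: at line 5 remove [admxg,xza,elmbz] add [jau] -> 11 lines: bvclv jdj yxlv tlvux nrve isz jau gpy iblx lgys kilz
Hunk 2: at line 1 remove [yxlv,tlvux,nrve] add [vusq,pzh,hggm] -> 11 lines: bvclv jdj vusq pzh hggm isz jau gpy iblx lgys kilz
Hunk 3: at line 2 remove [vusq,pzh] add [xrlqs,omqcf,ugzlo] -> 12 lines: bvclv jdj xrlqs omqcf ugzlo hggm isz jau gpy iblx lgys kilz
Hunk 4: at line 2 remove [xrlqs,omqcf] add [budks,qaeb,qbfdb] -> 13 lines: bvclv jdj budks qaeb qbfdb ugzlo hggm isz jau gpy iblx lgys kilz
Hunk 5: at line 8 remove [jau,gpy] add [huir,uwr] -> 13 lines: bvclv jdj budks qaeb qbfdb ugzlo hggm isz huir uwr iblx lgys kilz
Hunk 6: at line 6 remove [hggm] add [yotep,izno] -> 14 lines: bvclv jdj budks qaeb qbfdb ugzlo yotep izno isz huir uwr iblx lgys kilz
Hunk 7: at line 6 remove [yotep,izno,isz] add [yal,thib,ivq] -> 14 lines: bvclv jdj budks qaeb qbfdb ugzlo yal thib ivq huir uwr iblx lgys kilz

Answer: bvclv
jdj
budks
qaeb
qbfdb
ugzlo
yal
thib
ivq
huir
uwr
iblx
lgys
kilz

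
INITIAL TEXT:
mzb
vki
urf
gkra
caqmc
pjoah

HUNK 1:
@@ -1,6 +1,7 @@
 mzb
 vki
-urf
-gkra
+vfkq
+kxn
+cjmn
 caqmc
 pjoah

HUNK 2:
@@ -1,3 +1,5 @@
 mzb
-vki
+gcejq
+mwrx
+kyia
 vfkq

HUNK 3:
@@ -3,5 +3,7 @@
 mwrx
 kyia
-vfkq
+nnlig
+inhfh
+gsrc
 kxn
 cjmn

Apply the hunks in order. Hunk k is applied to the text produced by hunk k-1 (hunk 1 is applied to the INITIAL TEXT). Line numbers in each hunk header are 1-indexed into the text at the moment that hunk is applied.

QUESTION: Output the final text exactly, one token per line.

Hunk 1: at line 1 remove [urf,gkra] add [vfkq,kxn,cjmn] -> 7 lines: mzb vki vfkq kxn cjmn caqmc pjoah
Hunk 2: at line 1 remove [vki] add [gcejq,mwrx,kyia] -> 9 lines: mzb gcejq mwrx kyia vfkq kxn cjmn caqmc pjoah
Hunk 3: at line 3 remove [vfkq] add [nnlig,inhfh,gsrc] -> 11 lines: mzb gcejq mwrx kyia nnlig inhfh gsrc kxn cjmn caqmc pjoah

Answer: mzb
gcejq
mwrx
kyia
nnlig
inhfh
gsrc
kxn
cjmn
caqmc
pjoah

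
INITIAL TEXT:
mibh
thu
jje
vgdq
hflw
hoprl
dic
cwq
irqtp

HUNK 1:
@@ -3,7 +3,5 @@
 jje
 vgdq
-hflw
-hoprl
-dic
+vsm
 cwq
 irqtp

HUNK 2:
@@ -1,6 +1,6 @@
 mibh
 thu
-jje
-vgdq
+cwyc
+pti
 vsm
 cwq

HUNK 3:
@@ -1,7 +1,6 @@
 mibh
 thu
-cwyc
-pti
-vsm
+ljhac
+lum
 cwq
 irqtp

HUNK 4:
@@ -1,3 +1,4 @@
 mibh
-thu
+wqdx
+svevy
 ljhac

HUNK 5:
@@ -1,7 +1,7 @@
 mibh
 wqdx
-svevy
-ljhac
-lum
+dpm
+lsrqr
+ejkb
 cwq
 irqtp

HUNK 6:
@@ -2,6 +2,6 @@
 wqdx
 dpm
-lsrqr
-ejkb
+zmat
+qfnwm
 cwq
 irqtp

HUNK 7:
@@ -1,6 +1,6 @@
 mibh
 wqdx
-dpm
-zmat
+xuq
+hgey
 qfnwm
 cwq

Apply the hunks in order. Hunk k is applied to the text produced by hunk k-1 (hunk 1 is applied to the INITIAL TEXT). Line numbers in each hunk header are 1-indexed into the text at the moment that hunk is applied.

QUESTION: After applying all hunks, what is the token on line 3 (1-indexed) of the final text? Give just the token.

Hunk 1: at line 3 remove [hflw,hoprl,dic] add [vsm] -> 7 lines: mibh thu jje vgdq vsm cwq irqtp
Hunk 2: at line 1 remove [jje,vgdq] add [cwyc,pti] -> 7 lines: mibh thu cwyc pti vsm cwq irqtp
Hunk 3: at line 1 remove [cwyc,pti,vsm] add [ljhac,lum] -> 6 lines: mibh thu ljhac lum cwq irqtp
Hunk 4: at line 1 remove [thu] add [wqdx,svevy] -> 7 lines: mibh wqdx svevy ljhac lum cwq irqtp
Hunk 5: at line 1 remove [svevy,ljhac,lum] add [dpm,lsrqr,ejkb] -> 7 lines: mibh wqdx dpm lsrqr ejkb cwq irqtp
Hunk 6: at line 2 remove [lsrqr,ejkb] add [zmat,qfnwm] -> 7 lines: mibh wqdx dpm zmat qfnwm cwq irqtp
Hunk 7: at line 1 remove [dpm,zmat] add [xuq,hgey] -> 7 lines: mibh wqdx xuq hgey qfnwm cwq irqtp
Final line 3: xuq

Answer: xuq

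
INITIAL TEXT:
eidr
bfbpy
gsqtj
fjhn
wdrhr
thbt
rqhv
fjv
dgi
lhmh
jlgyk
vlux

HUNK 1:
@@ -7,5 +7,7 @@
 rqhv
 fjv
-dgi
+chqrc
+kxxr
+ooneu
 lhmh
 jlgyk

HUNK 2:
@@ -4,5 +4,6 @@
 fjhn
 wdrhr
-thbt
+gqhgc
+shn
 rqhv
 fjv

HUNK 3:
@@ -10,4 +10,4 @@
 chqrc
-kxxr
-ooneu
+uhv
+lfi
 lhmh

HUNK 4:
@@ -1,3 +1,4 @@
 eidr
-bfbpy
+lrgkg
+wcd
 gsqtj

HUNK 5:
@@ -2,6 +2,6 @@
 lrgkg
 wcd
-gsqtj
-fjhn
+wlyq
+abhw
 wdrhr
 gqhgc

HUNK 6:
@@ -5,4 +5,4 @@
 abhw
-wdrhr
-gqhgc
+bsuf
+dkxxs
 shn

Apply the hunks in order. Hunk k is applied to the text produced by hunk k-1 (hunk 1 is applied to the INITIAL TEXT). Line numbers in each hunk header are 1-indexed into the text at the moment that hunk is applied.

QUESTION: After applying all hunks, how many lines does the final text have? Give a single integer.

Hunk 1: at line 7 remove [dgi] add [chqrc,kxxr,ooneu] -> 14 lines: eidr bfbpy gsqtj fjhn wdrhr thbt rqhv fjv chqrc kxxr ooneu lhmh jlgyk vlux
Hunk 2: at line 4 remove [thbt] add [gqhgc,shn] -> 15 lines: eidr bfbpy gsqtj fjhn wdrhr gqhgc shn rqhv fjv chqrc kxxr ooneu lhmh jlgyk vlux
Hunk 3: at line 10 remove [kxxr,ooneu] add [uhv,lfi] -> 15 lines: eidr bfbpy gsqtj fjhn wdrhr gqhgc shn rqhv fjv chqrc uhv lfi lhmh jlgyk vlux
Hunk 4: at line 1 remove [bfbpy] add [lrgkg,wcd] -> 16 lines: eidr lrgkg wcd gsqtj fjhn wdrhr gqhgc shn rqhv fjv chqrc uhv lfi lhmh jlgyk vlux
Hunk 5: at line 2 remove [gsqtj,fjhn] add [wlyq,abhw] -> 16 lines: eidr lrgkg wcd wlyq abhw wdrhr gqhgc shn rqhv fjv chqrc uhv lfi lhmh jlgyk vlux
Hunk 6: at line 5 remove [wdrhr,gqhgc] add [bsuf,dkxxs] -> 16 lines: eidr lrgkg wcd wlyq abhw bsuf dkxxs shn rqhv fjv chqrc uhv lfi lhmh jlgyk vlux
Final line count: 16

Answer: 16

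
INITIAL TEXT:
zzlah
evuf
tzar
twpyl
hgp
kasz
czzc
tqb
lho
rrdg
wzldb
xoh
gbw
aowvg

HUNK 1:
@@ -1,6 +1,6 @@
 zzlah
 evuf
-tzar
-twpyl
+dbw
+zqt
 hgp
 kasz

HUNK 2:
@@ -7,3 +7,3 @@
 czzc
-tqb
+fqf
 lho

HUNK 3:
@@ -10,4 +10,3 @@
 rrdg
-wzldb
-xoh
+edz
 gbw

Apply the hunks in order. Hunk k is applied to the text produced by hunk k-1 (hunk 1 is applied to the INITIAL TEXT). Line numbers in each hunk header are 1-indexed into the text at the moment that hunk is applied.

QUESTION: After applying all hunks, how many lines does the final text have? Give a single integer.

Hunk 1: at line 1 remove [tzar,twpyl] add [dbw,zqt] -> 14 lines: zzlah evuf dbw zqt hgp kasz czzc tqb lho rrdg wzldb xoh gbw aowvg
Hunk 2: at line 7 remove [tqb] add [fqf] -> 14 lines: zzlah evuf dbw zqt hgp kasz czzc fqf lho rrdg wzldb xoh gbw aowvg
Hunk 3: at line 10 remove [wzldb,xoh] add [edz] -> 13 lines: zzlah evuf dbw zqt hgp kasz czzc fqf lho rrdg edz gbw aowvg
Final line count: 13

Answer: 13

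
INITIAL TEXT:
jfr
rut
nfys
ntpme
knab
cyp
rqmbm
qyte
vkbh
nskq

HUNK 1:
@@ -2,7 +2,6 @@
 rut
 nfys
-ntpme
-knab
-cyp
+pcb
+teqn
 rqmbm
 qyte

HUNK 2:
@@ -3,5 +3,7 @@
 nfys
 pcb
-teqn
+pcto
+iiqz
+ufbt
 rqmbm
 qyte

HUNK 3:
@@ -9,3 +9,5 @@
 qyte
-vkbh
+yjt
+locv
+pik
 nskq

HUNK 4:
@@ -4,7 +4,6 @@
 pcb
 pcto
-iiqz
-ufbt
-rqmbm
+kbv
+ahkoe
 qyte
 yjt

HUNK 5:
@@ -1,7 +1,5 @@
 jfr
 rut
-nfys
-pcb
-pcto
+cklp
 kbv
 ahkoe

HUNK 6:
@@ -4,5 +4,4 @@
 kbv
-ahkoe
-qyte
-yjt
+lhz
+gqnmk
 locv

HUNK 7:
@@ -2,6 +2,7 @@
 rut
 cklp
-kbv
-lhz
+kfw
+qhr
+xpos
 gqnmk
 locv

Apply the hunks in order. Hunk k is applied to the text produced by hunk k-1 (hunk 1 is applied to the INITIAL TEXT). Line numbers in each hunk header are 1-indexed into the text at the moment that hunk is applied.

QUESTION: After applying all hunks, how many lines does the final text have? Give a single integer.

Hunk 1: at line 2 remove [ntpme,knab,cyp] add [pcb,teqn] -> 9 lines: jfr rut nfys pcb teqn rqmbm qyte vkbh nskq
Hunk 2: at line 3 remove [teqn] add [pcto,iiqz,ufbt] -> 11 lines: jfr rut nfys pcb pcto iiqz ufbt rqmbm qyte vkbh nskq
Hunk 3: at line 9 remove [vkbh] add [yjt,locv,pik] -> 13 lines: jfr rut nfys pcb pcto iiqz ufbt rqmbm qyte yjt locv pik nskq
Hunk 4: at line 4 remove [iiqz,ufbt,rqmbm] add [kbv,ahkoe] -> 12 lines: jfr rut nfys pcb pcto kbv ahkoe qyte yjt locv pik nskq
Hunk 5: at line 1 remove [nfys,pcb,pcto] add [cklp] -> 10 lines: jfr rut cklp kbv ahkoe qyte yjt locv pik nskq
Hunk 6: at line 4 remove [ahkoe,qyte,yjt] add [lhz,gqnmk] -> 9 lines: jfr rut cklp kbv lhz gqnmk locv pik nskq
Hunk 7: at line 2 remove [kbv,lhz] add [kfw,qhr,xpos] -> 10 lines: jfr rut cklp kfw qhr xpos gqnmk locv pik nskq
Final line count: 10

Answer: 10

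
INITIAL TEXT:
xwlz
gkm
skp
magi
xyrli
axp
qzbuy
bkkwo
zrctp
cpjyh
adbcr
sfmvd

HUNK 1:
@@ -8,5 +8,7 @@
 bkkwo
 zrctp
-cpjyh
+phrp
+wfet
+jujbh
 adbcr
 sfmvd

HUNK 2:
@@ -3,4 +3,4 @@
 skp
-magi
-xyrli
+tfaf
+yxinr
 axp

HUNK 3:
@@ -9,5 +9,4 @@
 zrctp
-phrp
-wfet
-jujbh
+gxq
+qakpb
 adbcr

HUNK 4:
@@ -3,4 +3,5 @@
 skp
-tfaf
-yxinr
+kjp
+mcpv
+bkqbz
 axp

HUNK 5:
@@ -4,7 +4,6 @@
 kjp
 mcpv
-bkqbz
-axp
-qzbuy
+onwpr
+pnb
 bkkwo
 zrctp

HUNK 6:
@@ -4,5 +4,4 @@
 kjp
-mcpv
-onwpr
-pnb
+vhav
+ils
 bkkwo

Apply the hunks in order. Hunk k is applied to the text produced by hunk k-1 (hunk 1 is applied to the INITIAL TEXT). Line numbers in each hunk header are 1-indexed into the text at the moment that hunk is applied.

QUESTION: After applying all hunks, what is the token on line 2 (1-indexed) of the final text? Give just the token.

Hunk 1: at line 8 remove [cpjyh] add [phrp,wfet,jujbh] -> 14 lines: xwlz gkm skp magi xyrli axp qzbuy bkkwo zrctp phrp wfet jujbh adbcr sfmvd
Hunk 2: at line 3 remove [magi,xyrli] add [tfaf,yxinr] -> 14 lines: xwlz gkm skp tfaf yxinr axp qzbuy bkkwo zrctp phrp wfet jujbh adbcr sfmvd
Hunk 3: at line 9 remove [phrp,wfet,jujbh] add [gxq,qakpb] -> 13 lines: xwlz gkm skp tfaf yxinr axp qzbuy bkkwo zrctp gxq qakpb adbcr sfmvd
Hunk 4: at line 3 remove [tfaf,yxinr] add [kjp,mcpv,bkqbz] -> 14 lines: xwlz gkm skp kjp mcpv bkqbz axp qzbuy bkkwo zrctp gxq qakpb adbcr sfmvd
Hunk 5: at line 4 remove [bkqbz,axp,qzbuy] add [onwpr,pnb] -> 13 lines: xwlz gkm skp kjp mcpv onwpr pnb bkkwo zrctp gxq qakpb adbcr sfmvd
Hunk 6: at line 4 remove [mcpv,onwpr,pnb] add [vhav,ils] -> 12 lines: xwlz gkm skp kjp vhav ils bkkwo zrctp gxq qakpb adbcr sfmvd
Final line 2: gkm

Answer: gkm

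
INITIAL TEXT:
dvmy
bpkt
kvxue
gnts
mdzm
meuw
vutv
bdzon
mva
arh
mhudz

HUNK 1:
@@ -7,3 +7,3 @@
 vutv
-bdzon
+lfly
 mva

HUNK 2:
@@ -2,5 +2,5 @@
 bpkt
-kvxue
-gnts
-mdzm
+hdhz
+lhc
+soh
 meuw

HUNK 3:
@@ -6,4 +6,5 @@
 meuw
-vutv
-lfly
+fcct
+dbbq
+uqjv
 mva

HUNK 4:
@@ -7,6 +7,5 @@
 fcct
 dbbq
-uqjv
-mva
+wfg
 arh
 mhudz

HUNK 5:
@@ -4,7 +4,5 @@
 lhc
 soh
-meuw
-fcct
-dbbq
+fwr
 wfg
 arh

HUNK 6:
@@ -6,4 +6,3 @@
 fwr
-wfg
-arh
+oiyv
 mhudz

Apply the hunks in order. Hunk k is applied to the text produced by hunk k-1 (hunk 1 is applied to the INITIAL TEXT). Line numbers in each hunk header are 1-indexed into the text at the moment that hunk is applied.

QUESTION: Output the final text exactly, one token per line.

Answer: dvmy
bpkt
hdhz
lhc
soh
fwr
oiyv
mhudz

Derivation:
Hunk 1: at line 7 remove [bdzon] add [lfly] -> 11 lines: dvmy bpkt kvxue gnts mdzm meuw vutv lfly mva arh mhudz
Hunk 2: at line 2 remove [kvxue,gnts,mdzm] add [hdhz,lhc,soh] -> 11 lines: dvmy bpkt hdhz lhc soh meuw vutv lfly mva arh mhudz
Hunk 3: at line 6 remove [vutv,lfly] add [fcct,dbbq,uqjv] -> 12 lines: dvmy bpkt hdhz lhc soh meuw fcct dbbq uqjv mva arh mhudz
Hunk 4: at line 7 remove [uqjv,mva] add [wfg] -> 11 lines: dvmy bpkt hdhz lhc soh meuw fcct dbbq wfg arh mhudz
Hunk 5: at line 4 remove [meuw,fcct,dbbq] add [fwr] -> 9 lines: dvmy bpkt hdhz lhc soh fwr wfg arh mhudz
Hunk 6: at line 6 remove [wfg,arh] add [oiyv] -> 8 lines: dvmy bpkt hdhz lhc soh fwr oiyv mhudz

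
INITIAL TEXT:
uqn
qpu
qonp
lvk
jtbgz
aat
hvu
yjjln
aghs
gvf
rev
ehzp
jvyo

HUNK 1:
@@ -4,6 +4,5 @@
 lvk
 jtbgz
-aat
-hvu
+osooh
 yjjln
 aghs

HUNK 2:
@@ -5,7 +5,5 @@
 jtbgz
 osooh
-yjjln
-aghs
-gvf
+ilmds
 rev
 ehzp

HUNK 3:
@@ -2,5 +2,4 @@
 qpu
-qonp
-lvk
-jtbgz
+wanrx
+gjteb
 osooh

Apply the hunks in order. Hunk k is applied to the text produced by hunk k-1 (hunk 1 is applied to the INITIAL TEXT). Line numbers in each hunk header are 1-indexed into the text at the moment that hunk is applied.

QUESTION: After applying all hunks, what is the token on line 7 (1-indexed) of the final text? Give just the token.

Hunk 1: at line 4 remove [aat,hvu] add [osooh] -> 12 lines: uqn qpu qonp lvk jtbgz osooh yjjln aghs gvf rev ehzp jvyo
Hunk 2: at line 5 remove [yjjln,aghs,gvf] add [ilmds] -> 10 lines: uqn qpu qonp lvk jtbgz osooh ilmds rev ehzp jvyo
Hunk 3: at line 2 remove [qonp,lvk,jtbgz] add [wanrx,gjteb] -> 9 lines: uqn qpu wanrx gjteb osooh ilmds rev ehzp jvyo
Final line 7: rev

Answer: rev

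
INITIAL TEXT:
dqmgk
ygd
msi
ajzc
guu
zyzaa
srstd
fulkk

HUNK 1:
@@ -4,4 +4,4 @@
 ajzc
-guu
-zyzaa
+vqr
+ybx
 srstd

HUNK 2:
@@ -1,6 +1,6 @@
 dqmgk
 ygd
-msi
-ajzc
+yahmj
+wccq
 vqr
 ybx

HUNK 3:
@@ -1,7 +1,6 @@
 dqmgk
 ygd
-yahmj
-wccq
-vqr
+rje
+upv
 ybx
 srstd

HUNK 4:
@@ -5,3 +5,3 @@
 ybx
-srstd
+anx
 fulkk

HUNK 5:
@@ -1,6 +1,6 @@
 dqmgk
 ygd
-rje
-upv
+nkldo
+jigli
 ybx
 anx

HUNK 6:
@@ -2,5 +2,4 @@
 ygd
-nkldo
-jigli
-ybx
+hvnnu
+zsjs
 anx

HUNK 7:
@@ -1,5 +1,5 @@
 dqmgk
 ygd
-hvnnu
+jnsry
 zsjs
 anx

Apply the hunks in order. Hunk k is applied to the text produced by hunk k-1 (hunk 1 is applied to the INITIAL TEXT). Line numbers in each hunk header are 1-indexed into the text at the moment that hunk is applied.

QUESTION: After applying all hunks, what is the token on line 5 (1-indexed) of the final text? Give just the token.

Hunk 1: at line 4 remove [guu,zyzaa] add [vqr,ybx] -> 8 lines: dqmgk ygd msi ajzc vqr ybx srstd fulkk
Hunk 2: at line 1 remove [msi,ajzc] add [yahmj,wccq] -> 8 lines: dqmgk ygd yahmj wccq vqr ybx srstd fulkk
Hunk 3: at line 1 remove [yahmj,wccq,vqr] add [rje,upv] -> 7 lines: dqmgk ygd rje upv ybx srstd fulkk
Hunk 4: at line 5 remove [srstd] add [anx] -> 7 lines: dqmgk ygd rje upv ybx anx fulkk
Hunk 5: at line 1 remove [rje,upv] add [nkldo,jigli] -> 7 lines: dqmgk ygd nkldo jigli ybx anx fulkk
Hunk 6: at line 2 remove [nkldo,jigli,ybx] add [hvnnu,zsjs] -> 6 lines: dqmgk ygd hvnnu zsjs anx fulkk
Hunk 7: at line 1 remove [hvnnu] add [jnsry] -> 6 lines: dqmgk ygd jnsry zsjs anx fulkk
Final line 5: anx

Answer: anx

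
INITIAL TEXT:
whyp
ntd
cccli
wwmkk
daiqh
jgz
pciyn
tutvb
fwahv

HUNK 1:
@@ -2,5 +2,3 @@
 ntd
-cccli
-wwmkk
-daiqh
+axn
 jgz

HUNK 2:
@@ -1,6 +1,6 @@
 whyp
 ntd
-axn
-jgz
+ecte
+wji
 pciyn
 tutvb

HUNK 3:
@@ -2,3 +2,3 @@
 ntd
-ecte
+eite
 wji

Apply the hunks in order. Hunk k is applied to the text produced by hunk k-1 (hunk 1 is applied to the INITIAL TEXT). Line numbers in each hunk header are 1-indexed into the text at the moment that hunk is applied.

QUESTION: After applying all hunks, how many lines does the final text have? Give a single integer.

Answer: 7

Derivation:
Hunk 1: at line 2 remove [cccli,wwmkk,daiqh] add [axn] -> 7 lines: whyp ntd axn jgz pciyn tutvb fwahv
Hunk 2: at line 1 remove [axn,jgz] add [ecte,wji] -> 7 lines: whyp ntd ecte wji pciyn tutvb fwahv
Hunk 3: at line 2 remove [ecte] add [eite] -> 7 lines: whyp ntd eite wji pciyn tutvb fwahv
Final line count: 7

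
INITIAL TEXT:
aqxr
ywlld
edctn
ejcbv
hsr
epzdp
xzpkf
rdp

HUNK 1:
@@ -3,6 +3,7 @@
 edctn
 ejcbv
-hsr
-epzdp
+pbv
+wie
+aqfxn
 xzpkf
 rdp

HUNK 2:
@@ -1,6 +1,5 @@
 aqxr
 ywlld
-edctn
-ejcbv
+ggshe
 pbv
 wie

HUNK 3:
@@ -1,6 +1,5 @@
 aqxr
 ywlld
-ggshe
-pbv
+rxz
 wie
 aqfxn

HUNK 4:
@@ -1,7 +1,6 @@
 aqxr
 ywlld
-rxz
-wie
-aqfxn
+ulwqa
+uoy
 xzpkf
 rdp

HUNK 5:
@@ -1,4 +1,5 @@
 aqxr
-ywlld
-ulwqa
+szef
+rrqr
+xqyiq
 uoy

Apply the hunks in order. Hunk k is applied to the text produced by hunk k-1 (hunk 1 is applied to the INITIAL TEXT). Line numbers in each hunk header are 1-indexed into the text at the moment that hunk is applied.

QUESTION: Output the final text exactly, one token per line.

Hunk 1: at line 3 remove [hsr,epzdp] add [pbv,wie,aqfxn] -> 9 lines: aqxr ywlld edctn ejcbv pbv wie aqfxn xzpkf rdp
Hunk 2: at line 1 remove [edctn,ejcbv] add [ggshe] -> 8 lines: aqxr ywlld ggshe pbv wie aqfxn xzpkf rdp
Hunk 3: at line 1 remove [ggshe,pbv] add [rxz] -> 7 lines: aqxr ywlld rxz wie aqfxn xzpkf rdp
Hunk 4: at line 1 remove [rxz,wie,aqfxn] add [ulwqa,uoy] -> 6 lines: aqxr ywlld ulwqa uoy xzpkf rdp
Hunk 5: at line 1 remove [ywlld,ulwqa] add [szef,rrqr,xqyiq] -> 7 lines: aqxr szef rrqr xqyiq uoy xzpkf rdp

Answer: aqxr
szef
rrqr
xqyiq
uoy
xzpkf
rdp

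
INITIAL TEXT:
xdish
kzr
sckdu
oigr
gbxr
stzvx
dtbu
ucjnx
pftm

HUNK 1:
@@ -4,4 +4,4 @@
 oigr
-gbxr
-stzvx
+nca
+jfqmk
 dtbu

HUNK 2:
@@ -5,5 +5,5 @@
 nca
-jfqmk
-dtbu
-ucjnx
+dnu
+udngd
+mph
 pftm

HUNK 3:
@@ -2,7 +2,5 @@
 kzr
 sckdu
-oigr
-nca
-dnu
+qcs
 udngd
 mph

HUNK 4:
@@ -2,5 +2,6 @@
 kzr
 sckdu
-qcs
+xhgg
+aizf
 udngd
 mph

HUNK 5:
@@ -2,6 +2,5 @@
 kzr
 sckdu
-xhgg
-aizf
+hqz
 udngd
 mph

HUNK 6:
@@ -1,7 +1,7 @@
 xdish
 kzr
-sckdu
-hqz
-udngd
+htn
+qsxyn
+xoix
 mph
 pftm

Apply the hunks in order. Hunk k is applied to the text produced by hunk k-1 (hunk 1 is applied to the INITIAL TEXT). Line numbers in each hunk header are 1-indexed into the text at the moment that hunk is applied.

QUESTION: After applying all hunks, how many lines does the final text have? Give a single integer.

Hunk 1: at line 4 remove [gbxr,stzvx] add [nca,jfqmk] -> 9 lines: xdish kzr sckdu oigr nca jfqmk dtbu ucjnx pftm
Hunk 2: at line 5 remove [jfqmk,dtbu,ucjnx] add [dnu,udngd,mph] -> 9 lines: xdish kzr sckdu oigr nca dnu udngd mph pftm
Hunk 3: at line 2 remove [oigr,nca,dnu] add [qcs] -> 7 lines: xdish kzr sckdu qcs udngd mph pftm
Hunk 4: at line 2 remove [qcs] add [xhgg,aizf] -> 8 lines: xdish kzr sckdu xhgg aizf udngd mph pftm
Hunk 5: at line 2 remove [xhgg,aizf] add [hqz] -> 7 lines: xdish kzr sckdu hqz udngd mph pftm
Hunk 6: at line 1 remove [sckdu,hqz,udngd] add [htn,qsxyn,xoix] -> 7 lines: xdish kzr htn qsxyn xoix mph pftm
Final line count: 7

Answer: 7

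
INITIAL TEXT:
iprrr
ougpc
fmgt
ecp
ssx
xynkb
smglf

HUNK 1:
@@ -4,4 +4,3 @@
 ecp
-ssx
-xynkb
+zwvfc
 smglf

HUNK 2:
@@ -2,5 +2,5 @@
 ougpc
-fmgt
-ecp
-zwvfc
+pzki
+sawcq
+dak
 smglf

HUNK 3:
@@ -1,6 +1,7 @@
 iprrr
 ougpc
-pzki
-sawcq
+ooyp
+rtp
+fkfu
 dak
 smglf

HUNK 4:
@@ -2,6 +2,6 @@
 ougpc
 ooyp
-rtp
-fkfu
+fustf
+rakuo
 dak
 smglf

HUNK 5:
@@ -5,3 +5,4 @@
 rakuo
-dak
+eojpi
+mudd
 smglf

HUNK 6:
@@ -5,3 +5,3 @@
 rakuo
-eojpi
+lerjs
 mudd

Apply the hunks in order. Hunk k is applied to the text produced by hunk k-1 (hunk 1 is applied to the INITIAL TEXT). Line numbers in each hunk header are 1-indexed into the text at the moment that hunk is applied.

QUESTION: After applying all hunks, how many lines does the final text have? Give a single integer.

Answer: 8

Derivation:
Hunk 1: at line 4 remove [ssx,xynkb] add [zwvfc] -> 6 lines: iprrr ougpc fmgt ecp zwvfc smglf
Hunk 2: at line 2 remove [fmgt,ecp,zwvfc] add [pzki,sawcq,dak] -> 6 lines: iprrr ougpc pzki sawcq dak smglf
Hunk 3: at line 1 remove [pzki,sawcq] add [ooyp,rtp,fkfu] -> 7 lines: iprrr ougpc ooyp rtp fkfu dak smglf
Hunk 4: at line 2 remove [rtp,fkfu] add [fustf,rakuo] -> 7 lines: iprrr ougpc ooyp fustf rakuo dak smglf
Hunk 5: at line 5 remove [dak] add [eojpi,mudd] -> 8 lines: iprrr ougpc ooyp fustf rakuo eojpi mudd smglf
Hunk 6: at line 5 remove [eojpi] add [lerjs] -> 8 lines: iprrr ougpc ooyp fustf rakuo lerjs mudd smglf
Final line count: 8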